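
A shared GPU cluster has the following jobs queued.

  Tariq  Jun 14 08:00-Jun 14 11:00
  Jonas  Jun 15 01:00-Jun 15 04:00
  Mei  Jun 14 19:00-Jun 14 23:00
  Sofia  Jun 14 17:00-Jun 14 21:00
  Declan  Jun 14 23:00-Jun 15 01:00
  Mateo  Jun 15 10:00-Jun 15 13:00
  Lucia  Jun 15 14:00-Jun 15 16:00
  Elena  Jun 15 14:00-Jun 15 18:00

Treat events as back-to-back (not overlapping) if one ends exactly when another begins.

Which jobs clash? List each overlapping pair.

Sorted by start: Tariq, Sofia, Mei, Declan, Jonas, Mateo, Lucia, Elena.
Sofia starts after Tariq ends, so nothing later overlaps Tariq either.
Mei starts before Sofia ends → Sofia and Mei overlap.
Declan starts after Sofia ends, so nothing later overlaps Sofia either.
Declan starts exactly when Mei ends (back-to-back, no overlap), so nothing later overlaps Mei either.
Jonas starts exactly when Declan ends (back-to-back, no overlap), so nothing later overlaps Declan either.
Mateo starts after Jonas ends, so nothing later overlaps Jonas either.
Lucia starts after Mateo ends, so nothing later overlaps Mateo either.
Elena starts before Lucia ends → Lucia and Elena overlap.

Elena & Lucia, Mei & Sofia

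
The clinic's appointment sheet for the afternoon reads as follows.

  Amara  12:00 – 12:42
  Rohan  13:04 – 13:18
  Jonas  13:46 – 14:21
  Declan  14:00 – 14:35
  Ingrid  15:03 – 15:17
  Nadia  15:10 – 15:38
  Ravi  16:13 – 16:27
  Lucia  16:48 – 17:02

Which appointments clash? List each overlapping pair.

Declan & Jonas, Ingrid & Nadia

Two intervals overlap when each starts before the other ends.
Sorted by start: Amara, Rohan, Jonas, Declan, Ingrid, Nadia, Ravi, Lucia.
Rohan starts after Amara ends, so nothing later overlaps Amara either.
Jonas starts after Rohan ends, so nothing later overlaps Rohan either.
Declan starts before Jonas ends → Jonas and Declan overlap.
Ingrid starts after Jonas ends, so nothing later overlaps Jonas either.
Ingrid starts after Declan ends, so nothing later overlaps Declan either.
Nadia starts before Ingrid ends → Ingrid and Nadia overlap.
Ravi starts after Ingrid ends, so nothing later overlaps Ingrid either.
Ravi starts after Nadia ends, so nothing later overlaps Nadia either.
Lucia starts after Ravi ends.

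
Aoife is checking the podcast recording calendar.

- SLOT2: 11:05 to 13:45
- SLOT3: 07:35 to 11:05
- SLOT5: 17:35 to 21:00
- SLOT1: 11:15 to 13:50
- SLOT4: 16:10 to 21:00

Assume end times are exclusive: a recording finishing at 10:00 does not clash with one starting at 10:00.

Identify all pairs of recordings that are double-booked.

SLOT1 & SLOT2, SLOT4 & SLOT5

Sorted by start: SLOT3, SLOT2, SLOT1, SLOT4, SLOT5.
SLOT2 starts exactly when SLOT3 ends (back-to-back, no overlap) — done with SLOT3.
SLOT1 starts before SLOT2 ends → SLOT2 and SLOT1 overlap.
SLOT4 starts after SLOT2 ends — done with SLOT2.
SLOT4 starts after SLOT1 ends — done with SLOT1.
SLOT5 starts before SLOT4 ends → SLOT4 and SLOT5 overlap.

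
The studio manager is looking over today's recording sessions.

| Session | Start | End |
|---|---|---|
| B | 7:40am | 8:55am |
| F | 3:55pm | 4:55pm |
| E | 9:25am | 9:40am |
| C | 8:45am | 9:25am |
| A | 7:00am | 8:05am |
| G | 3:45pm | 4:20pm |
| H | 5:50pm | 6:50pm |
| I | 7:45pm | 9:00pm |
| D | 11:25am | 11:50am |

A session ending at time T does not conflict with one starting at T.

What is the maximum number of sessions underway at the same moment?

2

Sweep the timeline, counting +1 at each start and −1 at each end (ends before starts at a tie):
7:00am start A → 1
7:40am start B → 2
8:05am end A → 1
8:45am start C → 2
8:55am end B → 1
9:25am end C → 0
9:25am start E → 1
9:40am end E → 0
11:25am start D → 1
11:50am end D → 0
3:45pm start G → 1
3:55pm start F → 2
4:20pm end G → 1
4:55pm end F → 0
5:50pm start H → 1
6:50pm end H → 0
7:45pm start I → 1
9:00pm end I → 0
Peak is 2, at 7:40am (A, B).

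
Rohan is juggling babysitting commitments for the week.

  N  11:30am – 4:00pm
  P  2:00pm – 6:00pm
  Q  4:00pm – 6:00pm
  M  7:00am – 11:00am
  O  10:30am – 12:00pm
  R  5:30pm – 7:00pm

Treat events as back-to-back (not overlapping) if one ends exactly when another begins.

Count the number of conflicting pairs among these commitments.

Sorted by start: M, O, N, P, Q, R.
O starts before M ends → M and O overlap.
N starts after M ends, so nothing later overlaps M either.
N starts before O ends → O and N overlap.
P starts after O ends, so nothing later overlaps O either.
P starts before N ends → N and P overlap.
Q starts exactly when N ends (back-to-back, no overlap), so nothing later overlaps N either.
Q starts before P ends → P and Q overlap.
R starts before P ends → P and R overlap.
R starts before Q ends → Q and R overlap.
Overlapping pairs: M & O, N & O, N & P, P & Q, P & R, Q & R — 6 in total.

6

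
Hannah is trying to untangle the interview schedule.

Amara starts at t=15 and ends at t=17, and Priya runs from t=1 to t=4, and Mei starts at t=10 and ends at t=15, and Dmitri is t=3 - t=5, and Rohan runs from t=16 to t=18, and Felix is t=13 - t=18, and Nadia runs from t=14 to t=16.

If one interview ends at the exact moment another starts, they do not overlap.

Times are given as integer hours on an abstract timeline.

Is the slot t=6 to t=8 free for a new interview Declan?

Yes — the slot is free

Priya: ends t=4 at or before Declan starts t=6 → clear.
Dmitri: ends t=5 at or before Declan starts t=6 → clear.
Mei: starts t=10 at or after Declan ends t=8 → clear.
Felix: starts t=13 at or after Declan ends t=8 → clear.
Nadia: starts t=14 at or after Declan ends t=8 → clear.
Amara: starts t=15 at or after Declan ends t=8 → clear.
Rohan: starts t=16 at or after Declan ends t=8 → clear.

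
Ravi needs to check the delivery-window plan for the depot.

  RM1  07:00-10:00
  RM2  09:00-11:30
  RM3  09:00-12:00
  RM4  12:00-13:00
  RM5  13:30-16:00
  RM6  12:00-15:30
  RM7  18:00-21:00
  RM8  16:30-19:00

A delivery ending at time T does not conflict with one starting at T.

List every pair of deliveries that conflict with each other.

RM1 & RM2, RM1 & RM3, RM2 & RM3, RM4 & RM6, RM5 & RM6, RM7 & RM8

Sorted by start: RM1, RM2, RM3, RM4, RM6, RM5, RM8, RM7.
RM2 starts before RM1 ends → RM1 and RM2 overlap.
RM3 starts before RM1 ends → RM1 and RM3 overlap.
RM4 starts after RM1 ends; RM1 is clear from here.
RM3 starts before RM2 ends → RM2 and RM3 overlap.
RM4 starts after RM2 ends; RM2 is clear from here.
RM4 starts exactly when RM3 ends (back-to-back, no overlap); RM3 is clear from here.
RM6 starts before RM4 ends → RM4 and RM6 overlap.
RM5 starts after RM4 ends; RM4 is clear from here.
RM5 starts before RM6 ends → RM6 and RM5 overlap.
RM8 starts after RM6 ends; RM6 is clear from here.
RM8 starts after RM5 ends; RM5 is clear from here.
RM7 starts before RM8 ends → RM8 and RM7 overlap.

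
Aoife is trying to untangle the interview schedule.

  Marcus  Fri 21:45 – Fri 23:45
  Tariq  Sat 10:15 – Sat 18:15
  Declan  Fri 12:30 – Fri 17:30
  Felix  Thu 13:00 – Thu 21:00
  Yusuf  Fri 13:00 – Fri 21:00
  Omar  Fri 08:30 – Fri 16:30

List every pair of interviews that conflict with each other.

Declan & Omar, Declan & Yusuf, Omar & Yusuf

Two intervals overlap when each starts before the other ends.
Sorted by start: Felix, Omar, Declan, Yusuf, Marcus, Tariq.
Omar starts after Felix ends; Felix is clear from here.
Declan starts before Omar ends → Omar and Declan overlap.
Yusuf starts before Omar ends → Omar and Yusuf overlap.
Marcus starts after Omar ends; Omar is clear from here.
Yusuf starts before Declan ends → Declan and Yusuf overlap.
Marcus starts after Declan ends; Declan is clear from here.
Marcus starts after Yusuf ends; Yusuf is clear from here.
Tariq starts after Marcus ends.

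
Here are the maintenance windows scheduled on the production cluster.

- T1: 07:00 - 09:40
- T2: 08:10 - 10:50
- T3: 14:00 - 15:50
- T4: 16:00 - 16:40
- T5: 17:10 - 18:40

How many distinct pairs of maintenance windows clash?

1

Check each pair: they overlap iff neither finishes before the other starts.
Sorted by start: T1, T2, T3, T4, T5.
T2 starts before T1 ends → T1 and T2 overlap.
T3 starts after T1 ends; T1 is clear from here.
T3 starts after T2 ends; T2 is clear from here.
T4 starts after T3 ends; T3 is clear from here.
T5 starts after T4 ends.
Overlapping pairs: T1 & T2 — 1 in total.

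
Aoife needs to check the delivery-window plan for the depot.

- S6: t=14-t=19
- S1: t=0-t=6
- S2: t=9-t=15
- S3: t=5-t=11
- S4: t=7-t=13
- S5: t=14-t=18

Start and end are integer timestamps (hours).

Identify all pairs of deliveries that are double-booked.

Two intervals overlap when each starts before the other ends.
Sorted by start: S1, S3, S4, S2, S5, S6.
S3 starts before S1 ends → S1 and S3 overlap.
S4 starts after S1 ends — done with S1.
S4 starts before S3 ends → S3 and S4 overlap.
S2 starts before S3 ends → S3 and S2 overlap.
S5 starts after S3 ends — done with S3.
S2 starts before S4 ends → S4 and S2 overlap.
S5 starts after S4 ends — done with S4.
S5 starts before S2 ends → S2 and S5 overlap.
S6 starts before S2 ends → S2 and S6 overlap.
S6 starts before S5 ends → S5 and S6 overlap.

S1 & S3, S2 & S3, S2 & S4, S2 & S5, S2 & S6, S3 & S4, S5 & S6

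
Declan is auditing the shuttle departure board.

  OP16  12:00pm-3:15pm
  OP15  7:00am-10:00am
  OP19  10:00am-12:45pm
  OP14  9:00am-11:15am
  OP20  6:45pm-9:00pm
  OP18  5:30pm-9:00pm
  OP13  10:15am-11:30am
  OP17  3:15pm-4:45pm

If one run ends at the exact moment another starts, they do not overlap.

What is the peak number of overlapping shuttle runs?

3

Sort all start/end points and keep a running count:
7:00am start OP15 → 1
9:00am start OP14 → 2
10:00am end OP15 → 1
10:00am start OP19 → 2
10:15am start OP13 → 3
11:15am end OP14 → 2
11:30am end OP13 → 1
12:00pm start OP16 → 2
12:45pm end OP19 → 1
3:15pm end OP16 → 0
3:15pm start OP17 → 1
4:45pm end OP17 → 0
5:30pm start OP18 → 1
6:45pm start OP20 → 2
9:00pm end OP18 → 1
9:00pm end OP20 → 0
Peak is 3, at 10:15am (OP13, OP14, OP19).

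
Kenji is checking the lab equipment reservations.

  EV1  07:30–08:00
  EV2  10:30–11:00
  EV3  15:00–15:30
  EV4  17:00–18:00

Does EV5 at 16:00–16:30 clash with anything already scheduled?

EV1: ends 08:00 at or before EV5 starts 16:00 → clear.
EV2: ends 11:00 at or before EV5 starts 16:00 → clear.
EV3: ends 15:30 at or before EV5 starts 16:00 → clear.
EV4: starts 17:00 at or after EV5 ends 16:30 → clear.

No — it doesn't clash with anything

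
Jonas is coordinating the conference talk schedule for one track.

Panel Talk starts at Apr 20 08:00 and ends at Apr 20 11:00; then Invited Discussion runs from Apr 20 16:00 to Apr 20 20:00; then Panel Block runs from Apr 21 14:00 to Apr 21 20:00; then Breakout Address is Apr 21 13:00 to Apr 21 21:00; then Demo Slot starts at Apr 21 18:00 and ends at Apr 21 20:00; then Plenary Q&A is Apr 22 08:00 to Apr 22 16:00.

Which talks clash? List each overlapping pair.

Check each pair: they overlap iff neither finishes before the other starts.
Sorted by start: Panel Talk, Invited Discussion, Breakout Address, Panel Block, Demo Slot, Plenary Q&A.
Invited Discussion starts after Panel Talk ends — done with Panel Talk.
Breakout Address starts after Invited Discussion ends — done with Invited Discussion.
Panel Block starts before Breakout Address ends → Breakout Address and Panel Block overlap.
Demo Slot starts before Breakout Address ends → Breakout Address and Demo Slot overlap.
Plenary Q&A starts after Breakout Address ends.
Demo Slot starts before Panel Block ends → Panel Block and Demo Slot overlap.
Plenary Q&A starts after Panel Block ends.
Plenary Q&A starts after Demo Slot ends.

Breakout Address & Demo Slot, Breakout Address & Panel Block, Demo Slot & Panel Block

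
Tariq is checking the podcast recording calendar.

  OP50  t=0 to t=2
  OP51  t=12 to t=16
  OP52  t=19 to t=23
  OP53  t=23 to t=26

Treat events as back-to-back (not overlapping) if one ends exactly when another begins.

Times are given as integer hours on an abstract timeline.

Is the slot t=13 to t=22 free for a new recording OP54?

OP50: ends t=2 at or before OP54 starts t=13 → clear.
OP51: starts t=12 before OP54 ends t=22, and ends t=16 after OP54 starts t=13 → overlap.
OP52: starts t=19 before OP54 ends t=22, and ends t=23 after OP54 starts t=13 → overlap.
OP53: starts t=23 at or after OP54 ends t=22 → clear.
OP54 overlaps OP51, OP52.

No — it overlaps OP51, OP52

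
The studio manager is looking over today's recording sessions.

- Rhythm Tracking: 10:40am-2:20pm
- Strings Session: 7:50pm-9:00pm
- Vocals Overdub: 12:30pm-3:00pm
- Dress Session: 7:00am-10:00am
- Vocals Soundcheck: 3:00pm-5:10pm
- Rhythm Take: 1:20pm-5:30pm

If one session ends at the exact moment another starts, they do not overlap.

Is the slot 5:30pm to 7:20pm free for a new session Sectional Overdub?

Yes — the slot is free

Dress Session: ends 10:00am at or before Sectional Overdub starts 5:30pm → clear.
Rhythm Tracking: ends 2:20pm at or before Sectional Overdub starts 5:30pm → clear.
Vocals Overdub: ends 3:00pm at or before Sectional Overdub starts 5:30pm → clear.
Rhythm Take: ends 5:30pm at or before Sectional Overdub starts 5:30pm → clear.
Vocals Soundcheck: ends 5:10pm at or before Sectional Overdub starts 5:30pm → clear.
Strings Session: starts 7:50pm at or after Sectional Overdub ends 7:20pm → clear.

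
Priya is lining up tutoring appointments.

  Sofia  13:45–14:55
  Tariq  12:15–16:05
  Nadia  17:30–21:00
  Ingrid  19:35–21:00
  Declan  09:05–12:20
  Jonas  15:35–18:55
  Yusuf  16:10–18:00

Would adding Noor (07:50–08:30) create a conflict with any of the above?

No — it doesn't clash with anything

Declan: starts 09:05 at or after Noor ends 08:30 → clear.
Tariq: starts 12:15 at or after Noor ends 08:30 → clear.
Sofia: starts 13:45 at or after Noor ends 08:30 → clear.
Jonas: starts 15:35 at or after Noor ends 08:30 → clear.
Yusuf: starts 16:10 at or after Noor ends 08:30 → clear.
Nadia: starts 17:30 at or after Noor ends 08:30 → clear.
Ingrid: starts 19:35 at or after Noor ends 08:30 → clear.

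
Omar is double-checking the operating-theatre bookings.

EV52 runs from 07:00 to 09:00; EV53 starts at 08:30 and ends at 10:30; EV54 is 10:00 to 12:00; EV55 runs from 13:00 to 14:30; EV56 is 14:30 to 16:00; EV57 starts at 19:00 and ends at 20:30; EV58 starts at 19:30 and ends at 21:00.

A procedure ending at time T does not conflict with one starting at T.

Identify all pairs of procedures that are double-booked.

Check each pair: they overlap iff neither finishes before the other starts.
Sorted by start: EV52, EV53, EV54, EV55, EV56, EV57, EV58.
EV53 starts before EV52 ends → EV52 and EV53 overlap.
EV54 starts after EV52 ends — done with EV52.
EV54 starts before EV53 ends → EV53 and EV54 overlap.
EV55 starts after EV53 ends — done with EV53.
EV55 starts after EV54 ends — done with EV54.
EV56 starts exactly when EV55 ends (back-to-back, no overlap) — done with EV55.
EV57 starts after EV56 ends — done with EV56.
EV58 starts before EV57 ends → EV57 and EV58 overlap.

EV52 & EV53, EV53 & EV54, EV57 & EV58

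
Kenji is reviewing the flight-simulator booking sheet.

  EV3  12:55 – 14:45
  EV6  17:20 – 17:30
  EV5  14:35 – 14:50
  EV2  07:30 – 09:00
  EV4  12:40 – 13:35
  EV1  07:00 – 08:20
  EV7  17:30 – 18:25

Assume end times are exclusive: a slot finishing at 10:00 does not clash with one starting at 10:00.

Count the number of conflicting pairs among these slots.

Two intervals overlap when each starts before the other ends.
Sorted by start: EV1, EV2, EV4, EV3, EV5, EV6, EV7.
EV2 starts before EV1 ends → EV1 and EV2 overlap.
EV4 starts after EV1 ends — done with EV1.
EV4 starts after EV2 ends — done with EV2.
EV3 starts before EV4 ends → EV4 and EV3 overlap.
EV5 starts after EV4 ends — done with EV4.
EV5 starts before EV3 ends → EV3 and EV5 overlap.
EV6 starts after EV3 ends — done with EV3.
EV6 starts after EV5 ends — done with EV5.
EV7 starts exactly when EV6 ends (back-to-back, no overlap).
Overlapping pairs: EV1 & EV2, EV3 & EV4, EV3 & EV5 — 3 in total.

3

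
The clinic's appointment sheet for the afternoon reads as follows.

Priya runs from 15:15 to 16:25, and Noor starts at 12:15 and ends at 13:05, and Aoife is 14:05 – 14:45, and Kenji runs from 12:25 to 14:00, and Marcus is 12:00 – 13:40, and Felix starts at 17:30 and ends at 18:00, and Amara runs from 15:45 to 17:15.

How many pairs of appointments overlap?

Sorted by start: Marcus, Noor, Kenji, Aoife, Priya, Amara, Felix.
Noor starts before Marcus ends → Marcus and Noor overlap.
Kenji starts before Marcus ends → Marcus and Kenji overlap.
Aoife starts after Marcus ends — done with Marcus.
Kenji starts before Noor ends → Noor and Kenji overlap.
Aoife starts after Noor ends — done with Noor.
Aoife starts after Kenji ends — done with Kenji.
Priya starts after Aoife ends — done with Aoife.
Amara starts before Priya ends → Priya and Amara overlap.
Felix starts after Priya ends.
Felix starts after Amara ends.
Overlapping pairs: Amara & Priya, Kenji & Marcus, Kenji & Noor, Marcus & Noor — 4 in total.

4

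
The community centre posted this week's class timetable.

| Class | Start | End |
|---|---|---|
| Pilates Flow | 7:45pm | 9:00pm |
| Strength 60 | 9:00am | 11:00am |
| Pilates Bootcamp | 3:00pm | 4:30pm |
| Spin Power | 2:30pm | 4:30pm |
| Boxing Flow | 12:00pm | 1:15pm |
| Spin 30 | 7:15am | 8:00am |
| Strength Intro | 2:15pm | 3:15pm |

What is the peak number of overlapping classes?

Walk through starts and ends in time order (an end at T is processed before a start at T):
7:15am start Spin 30 → 1
8:00am end Spin 30 → 0
9:00am start Strength 60 → 1
11:00am end Strength 60 → 0
12:00pm start Boxing Flow → 1
1:15pm end Boxing Flow → 0
2:15pm start Strength Intro → 1
2:30pm start Spin Power → 2
3:00pm start Pilates Bootcamp → 3
3:15pm end Strength Intro → 2
4:30pm end Pilates Bootcamp → 1
4:30pm end Spin Power → 0
7:45pm start Pilates Flow → 1
9:00pm end Pilates Flow → 0
Peak is 3, at 3:00pm (Pilates Bootcamp, Spin Power, Strength Intro).

3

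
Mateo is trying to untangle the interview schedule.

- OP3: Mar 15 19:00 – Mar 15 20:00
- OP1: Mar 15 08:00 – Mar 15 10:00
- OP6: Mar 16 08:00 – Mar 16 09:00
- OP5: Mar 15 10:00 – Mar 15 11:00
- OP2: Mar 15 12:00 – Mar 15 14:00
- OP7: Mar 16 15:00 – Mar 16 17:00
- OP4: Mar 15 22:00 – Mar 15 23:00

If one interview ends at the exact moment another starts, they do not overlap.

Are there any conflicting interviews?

No

Sorted by start: OP1, OP5, OP2, OP3, OP4, OP6, OP7.
OP5 starts exactly when OP1 ends (back-to-back, no overlap), so nothing later overlaps OP1 either.
OP2 starts after OP5 ends, so nothing later overlaps OP5 either.
OP3 starts after OP2 ends, so nothing later overlaps OP2 either.
OP4 starts after OP3 ends, so nothing later overlaps OP3 either.
OP6 starts after OP4 ends, so nothing later overlaps OP4 either.
OP7 starts after OP6 ends.
Every pair is clear; the schedule has no overlaps.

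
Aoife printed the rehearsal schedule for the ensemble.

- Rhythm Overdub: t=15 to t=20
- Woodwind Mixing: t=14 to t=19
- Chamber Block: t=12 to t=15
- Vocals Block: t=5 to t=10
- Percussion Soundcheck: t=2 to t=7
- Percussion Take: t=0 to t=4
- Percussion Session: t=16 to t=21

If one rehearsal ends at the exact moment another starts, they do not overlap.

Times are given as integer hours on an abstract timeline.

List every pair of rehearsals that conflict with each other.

Sorted by start: Percussion Take, Percussion Soundcheck, Vocals Block, Chamber Block, Woodwind Mixing, Rhythm Overdub, Percussion Session.
Percussion Soundcheck starts before Percussion Take ends → Percussion Take and Percussion Soundcheck overlap.
Vocals Block starts after Percussion Take ends, so Percussion Take has no further overlaps.
Vocals Block starts before Percussion Soundcheck ends → Percussion Soundcheck and Vocals Block overlap.
Chamber Block starts after Percussion Soundcheck ends, so Percussion Soundcheck has no further overlaps.
Chamber Block starts after Vocals Block ends, so Vocals Block has no further overlaps.
Woodwind Mixing starts before Chamber Block ends → Chamber Block and Woodwind Mixing overlap.
Rhythm Overdub starts exactly when Chamber Block ends (back-to-back, no overlap), so Chamber Block has no further overlaps.
Rhythm Overdub starts before Woodwind Mixing ends → Woodwind Mixing and Rhythm Overdub overlap.
Percussion Session starts before Woodwind Mixing ends → Woodwind Mixing and Percussion Session overlap.
Percussion Session starts before Rhythm Overdub ends → Rhythm Overdub and Percussion Session overlap.

Chamber Block & Woodwind Mixing, Percussion Session & Rhythm Overdub, Percussion Session & Woodwind Mixing, Percussion Soundcheck & Percussion Take, Percussion Soundcheck & Vocals Block, Rhythm Overdub & Woodwind Mixing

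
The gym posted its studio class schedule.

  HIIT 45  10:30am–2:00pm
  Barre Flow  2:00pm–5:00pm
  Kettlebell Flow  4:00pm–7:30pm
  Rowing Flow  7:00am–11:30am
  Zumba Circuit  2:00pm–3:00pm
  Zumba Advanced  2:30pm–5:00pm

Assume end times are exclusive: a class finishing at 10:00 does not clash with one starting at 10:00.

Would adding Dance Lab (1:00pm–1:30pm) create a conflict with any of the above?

Yes — it overlaps HIIT 45

Rowing Flow: ends 11:30am at or before Dance Lab starts 1:00pm → clear.
HIIT 45: starts 10:30am before Dance Lab ends 1:30pm, and ends 2:00pm after Dance Lab starts 1:00pm → overlap.
Zumba Circuit: starts 2:00pm at or after Dance Lab ends 1:30pm → clear.
Barre Flow: starts 2:00pm at or after Dance Lab ends 1:30pm → clear.
Zumba Advanced: starts 2:30pm at or after Dance Lab ends 1:30pm → clear.
Kettlebell Flow: starts 4:00pm at or after Dance Lab ends 1:30pm → clear.
Dance Lab overlaps HIIT 45.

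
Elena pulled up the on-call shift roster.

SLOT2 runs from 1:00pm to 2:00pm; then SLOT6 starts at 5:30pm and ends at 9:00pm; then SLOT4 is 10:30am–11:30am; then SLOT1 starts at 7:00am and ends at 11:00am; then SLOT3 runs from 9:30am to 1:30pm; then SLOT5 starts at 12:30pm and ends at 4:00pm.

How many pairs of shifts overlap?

6

Sorted by start: SLOT1, SLOT3, SLOT4, SLOT5, SLOT2, SLOT6.
SLOT3 starts before SLOT1 ends → SLOT1 and SLOT3 overlap.
SLOT4 starts before SLOT1 ends → SLOT1 and SLOT4 overlap.
SLOT5 starts after SLOT1 ends, so SLOT1 has no further overlaps.
SLOT4 starts before SLOT3 ends → SLOT3 and SLOT4 overlap.
SLOT5 starts before SLOT3 ends → SLOT3 and SLOT5 overlap.
SLOT2 starts before SLOT3 ends → SLOT3 and SLOT2 overlap.
SLOT6 starts after SLOT3 ends.
SLOT5 starts after SLOT4 ends, so SLOT4 has no further overlaps.
SLOT2 starts before SLOT5 ends → SLOT5 and SLOT2 overlap.
SLOT6 starts after SLOT5 ends.
SLOT6 starts after SLOT2 ends.
Overlapping pairs: SLOT1 & SLOT3, SLOT1 & SLOT4, SLOT2 & SLOT3, SLOT2 & SLOT5, SLOT3 & SLOT4, SLOT3 & SLOT5 — 6 in total.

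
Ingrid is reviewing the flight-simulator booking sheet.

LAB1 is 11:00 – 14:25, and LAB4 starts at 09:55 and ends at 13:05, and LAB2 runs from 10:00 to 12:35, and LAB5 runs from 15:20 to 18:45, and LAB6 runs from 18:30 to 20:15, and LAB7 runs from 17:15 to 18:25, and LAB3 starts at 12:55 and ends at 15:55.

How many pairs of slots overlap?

Sorted by start: LAB4, LAB2, LAB1, LAB3, LAB5, LAB7, LAB6.
LAB2 starts before LAB4 ends → LAB4 and LAB2 overlap.
LAB1 starts before LAB4 ends → LAB4 and LAB1 overlap.
LAB3 starts before LAB4 ends → LAB4 and LAB3 overlap.
LAB5 starts after LAB4 ends; LAB4 is clear from here.
LAB1 starts before LAB2 ends → LAB2 and LAB1 overlap.
LAB3 starts after LAB2 ends; LAB2 is clear from here.
LAB3 starts before LAB1 ends → LAB1 and LAB3 overlap.
LAB5 starts after LAB1 ends; LAB1 is clear from here.
LAB5 starts before LAB3 ends → LAB3 and LAB5 overlap.
LAB7 starts after LAB3 ends; LAB3 is clear from here.
LAB7 starts before LAB5 ends → LAB5 and LAB7 overlap.
LAB6 starts before LAB5 ends → LAB5 and LAB6 overlap.
LAB6 starts after LAB7 ends.
Overlapping pairs: LAB1 & LAB2, LAB1 & LAB3, LAB1 & LAB4, LAB2 & LAB4, LAB3 & LAB4, LAB3 & LAB5, LAB5 & LAB6, LAB5 & LAB7 — 8 in total.

8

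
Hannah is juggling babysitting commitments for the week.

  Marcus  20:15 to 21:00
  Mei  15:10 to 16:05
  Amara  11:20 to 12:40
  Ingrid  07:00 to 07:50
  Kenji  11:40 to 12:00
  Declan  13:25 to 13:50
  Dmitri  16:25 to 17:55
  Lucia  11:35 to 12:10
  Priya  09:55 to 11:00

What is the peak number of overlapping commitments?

3

Sort all start/end points and keep a running count:
07:00 start Ingrid → 1
07:50 end Ingrid → 0
09:55 start Priya → 1
11:00 end Priya → 0
11:20 start Amara → 1
11:35 start Lucia → 2
11:40 start Kenji → 3
12:00 end Kenji → 2
12:10 end Lucia → 1
12:40 end Amara → 0
13:25 start Declan → 1
13:50 end Declan → 0
15:10 start Mei → 1
16:05 end Mei → 0
16:25 start Dmitri → 1
17:55 end Dmitri → 0
20:15 start Marcus → 1
21:00 end Marcus → 0
Peak is 3, at 11:40 (Amara, Kenji, Lucia).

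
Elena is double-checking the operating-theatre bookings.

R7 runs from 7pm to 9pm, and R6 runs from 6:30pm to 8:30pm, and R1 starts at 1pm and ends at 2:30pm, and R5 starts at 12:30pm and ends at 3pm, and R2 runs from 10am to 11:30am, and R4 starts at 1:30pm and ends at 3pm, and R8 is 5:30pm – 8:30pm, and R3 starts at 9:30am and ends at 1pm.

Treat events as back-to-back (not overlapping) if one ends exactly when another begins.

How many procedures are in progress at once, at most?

Walk through starts and ends in time order (an end at T is processed before a start at T):
9:30am start R3 → 1
10am start R2 → 2
11:30am end R2 → 1
12:30pm start R5 → 2
1pm end R3 → 1
1pm start R1 → 2
1:30pm start R4 → 3
2:30pm end R1 → 2
3pm end R4 → 1
3pm end R5 → 0
5:30pm start R8 → 1
6:30pm start R6 → 2
7pm start R7 → 3
8:30pm end R6 → 2
8:30pm end R8 → 1
9pm end R7 → 0
Peak is 3, at 1:30pm (R1, R4, R5).

3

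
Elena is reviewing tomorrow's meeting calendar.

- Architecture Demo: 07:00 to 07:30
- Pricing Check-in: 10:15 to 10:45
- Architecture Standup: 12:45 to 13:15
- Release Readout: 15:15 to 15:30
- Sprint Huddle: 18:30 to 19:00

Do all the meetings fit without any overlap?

Sorted by start: Architecture Demo, Pricing Check-in, Architecture Standup, Release Readout, Sprint Huddle.
Pricing Check-in starts after Architecture Demo ends; Architecture Demo is clear from here.
Architecture Standup starts after Pricing Check-in ends; Pricing Check-in is clear from here.
Release Readout starts after Architecture Standup ends; Architecture Standup is clear from here.
Sprint Huddle starts after Release Readout ends.
Every pair is clear; the schedule has no overlaps.

Yes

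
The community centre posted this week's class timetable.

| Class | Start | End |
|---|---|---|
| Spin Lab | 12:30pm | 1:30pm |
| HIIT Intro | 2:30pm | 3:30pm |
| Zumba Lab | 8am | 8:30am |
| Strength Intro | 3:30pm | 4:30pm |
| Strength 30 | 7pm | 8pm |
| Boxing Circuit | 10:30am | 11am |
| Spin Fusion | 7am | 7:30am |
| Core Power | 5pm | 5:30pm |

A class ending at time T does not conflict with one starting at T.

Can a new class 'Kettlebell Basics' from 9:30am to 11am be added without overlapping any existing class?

Spin Fusion: ends 7:30am at or before Kettlebell Basics starts 9:30am → clear.
Zumba Lab: ends 8:30am at or before Kettlebell Basics starts 9:30am → clear.
Boxing Circuit: starts 10:30am before Kettlebell Basics ends 11am, and ends 11am after Kettlebell Basics starts 9:30am → overlap.
Spin Lab: starts 12:30pm at or after Kettlebell Basics ends 11am → clear.
HIIT Intro: starts 2:30pm at or after Kettlebell Basics ends 11am → clear.
Strength Intro: starts 3:30pm at or after Kettlebell Basics ends 11am → clear.
Core Power: starts 5pm at or after Kettlebell Basics ends 11am → clear.
Strength 30: starts 7pm at or after Kettlebell Basics ends 11am → clear.
Kettlebell Basics overlaps Boxing Circuit.

No — it overlaps Boxing Circuit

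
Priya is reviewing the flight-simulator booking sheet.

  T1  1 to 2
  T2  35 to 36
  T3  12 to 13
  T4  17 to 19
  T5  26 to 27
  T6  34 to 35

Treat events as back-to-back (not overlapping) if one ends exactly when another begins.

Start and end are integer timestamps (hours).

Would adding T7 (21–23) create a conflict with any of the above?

T1: ends 2 at or before T7 starts 21 → clear.
T3: ends 13 at or before T7 starts 21 → clear.
T4: ends 19 at or before T7 starts 21 → clear.
T5: starts 26 at or after T7 ends 23 → clear.
T6: starts 34 at or after T7 ends 23 → clear.
T2: starts 35 at or after T7 ends 23 → clear.

No — it doesn't clash with anything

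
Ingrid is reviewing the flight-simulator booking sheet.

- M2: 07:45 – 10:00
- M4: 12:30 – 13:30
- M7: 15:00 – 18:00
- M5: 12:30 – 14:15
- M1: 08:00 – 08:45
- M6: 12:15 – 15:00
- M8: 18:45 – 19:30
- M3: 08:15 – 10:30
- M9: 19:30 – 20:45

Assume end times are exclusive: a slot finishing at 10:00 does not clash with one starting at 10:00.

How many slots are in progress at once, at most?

Sweep the timeline, counting +1 at each start and −1 at each end (ends before starts at a tie):
07:45 start M2 → 1
08:00 start M1 → 2
08:15 start M3 → 3
08:45 end M1 → 2
10:00 end M2 → 1
10:30 end M3 → 0
12:15 start M6 → 1
12:30 start M4 → 2
12:30 start M5 → 3
13:30 end M4 → 2
14:15 end M5 → 1
15:00 end M6 → 0
15:00 start M7 → 1
18:00 end M7 → 0
18:45 start M8 → 1
19:30 end M8 → 0
19:30 start M9 → 1
20:45 end M9 → 0
Peak is 3, at 08:15 (M1, M2, M3).

3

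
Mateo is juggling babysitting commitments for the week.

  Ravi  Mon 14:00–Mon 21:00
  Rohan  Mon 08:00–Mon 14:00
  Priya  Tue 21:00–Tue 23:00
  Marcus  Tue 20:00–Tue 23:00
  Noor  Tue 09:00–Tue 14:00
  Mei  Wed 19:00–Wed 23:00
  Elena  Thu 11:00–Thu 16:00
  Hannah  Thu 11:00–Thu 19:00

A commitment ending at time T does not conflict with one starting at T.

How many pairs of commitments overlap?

2

Sorted by start: Rohan, Ravi, Noor, Marcus, Priya, Mei, Elena, Hannah.
Ravi starts exactly when Rohan ends (back-to-back, no overlap), so Rohan has no further overlaps.
Noor starts after Ravi ends, so Ravi has no further overlaps.
Marcus starts after Noor ends, so Noor has no further overlaps.
Priya starts before Marcus ends → Marcus and Priya overlap.
Mei starts after Marcus ends, so Marcus has no further overlaps.
Mei starts after Priya ends, so Priya has no further overlaps.
Elena starts after Mei ends, so Mei has no further overlaps.
Hannah starts before Elena ends → Elena and Hannah overlap.
Overlapping pairs: Elena & Hannah, Marcus & Priya — 2 in total.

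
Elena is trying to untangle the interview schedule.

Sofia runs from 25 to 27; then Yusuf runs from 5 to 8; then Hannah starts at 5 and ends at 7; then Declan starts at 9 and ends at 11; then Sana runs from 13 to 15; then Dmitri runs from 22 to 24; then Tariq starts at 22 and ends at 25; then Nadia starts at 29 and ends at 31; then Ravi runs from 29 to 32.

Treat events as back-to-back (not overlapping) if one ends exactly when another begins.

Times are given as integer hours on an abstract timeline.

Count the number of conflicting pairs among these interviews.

Sorted by start: Yusuf, Hannah, Declan, Sana, Dmitri, Tariq, Sofia, Nadia, Ravi.
Hannah starts before Yusuf ends → Yusuf and Hannah overlap.
Declan starts after Yusuf ends — done with Yusuf.
Declan starts after Hannah ends — done with Hannah.
Sana starts after Declan ends — done with Declan.
Dmitri starts after Sana ends — done with Sana.
Tariq starts before Dmitri ends → Dmitri and Tariq overlap.
Sofia starts after Dmitri ends — done with Dmitri.
Sofia starts exactly when Tariq ends (back-to-back, no overlap) — done with Tariq.
Nadia starts after Sofia ends — done with Sofia.
Ravi starts before Nadia ends → Nadia and Ravi overlap.
Overlapping pairs: Dmitri & Tariq, Hannah & Yusuf, Nadia & Ravi — 3 in total.

3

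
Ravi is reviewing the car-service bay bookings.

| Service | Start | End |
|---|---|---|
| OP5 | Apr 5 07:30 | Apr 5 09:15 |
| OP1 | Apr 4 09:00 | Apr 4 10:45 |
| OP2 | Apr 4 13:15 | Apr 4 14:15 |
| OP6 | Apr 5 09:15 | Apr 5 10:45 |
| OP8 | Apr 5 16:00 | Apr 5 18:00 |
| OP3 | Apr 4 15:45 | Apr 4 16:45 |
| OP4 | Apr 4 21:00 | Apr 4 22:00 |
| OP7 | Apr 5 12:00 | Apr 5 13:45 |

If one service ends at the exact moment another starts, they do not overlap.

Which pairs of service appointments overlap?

no overlapping pairs

Sorted by start: OP1, OP2, OP3, OP4, OP5, OP6, OP7, OP8.
OP2 starts after OP1 ends; OP1 is clear from here.
OP3 starts after OP2 ends; OP2 is clear from here.
OP4 starts after OP3 ends; OP3 is clear from here.
OP5 starts after OP4 ends; OP4 is clear from here.
OP6 starts exactly when OP5 ends (back-to-back, no overlap); OP5 is clear from here.
OP7 starts after OP6 ends; OP6 is clear from here.
OP8 starts after OP7 ends.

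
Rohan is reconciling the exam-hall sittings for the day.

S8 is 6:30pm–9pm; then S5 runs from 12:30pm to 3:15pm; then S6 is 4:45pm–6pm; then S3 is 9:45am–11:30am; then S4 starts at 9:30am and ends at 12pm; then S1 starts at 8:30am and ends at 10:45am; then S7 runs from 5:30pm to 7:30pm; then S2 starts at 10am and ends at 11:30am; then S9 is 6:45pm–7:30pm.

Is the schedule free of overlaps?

Sorted by start: S1, S4, S3, S2, S5, S6, S7, S8, S9.
S4 starts before S1 ends → S1 and S4 overlap.
That's a conflict, so the schedule is not conflict-free.

No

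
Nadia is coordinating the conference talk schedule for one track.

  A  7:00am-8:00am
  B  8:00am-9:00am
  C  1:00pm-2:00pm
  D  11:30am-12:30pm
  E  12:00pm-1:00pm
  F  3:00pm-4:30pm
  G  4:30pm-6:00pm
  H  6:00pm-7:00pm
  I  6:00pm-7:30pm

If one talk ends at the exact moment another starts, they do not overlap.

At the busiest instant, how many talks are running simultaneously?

2

Sort all start/end points and keep a running count:
7:00am start A → 1
8:00am end A → 0
8:00am start B → 1
9:00am end B → 0
11:30am start D → 1
12:00pm start E → 2
12:30pm end D → 1
1:00pm end E → 0
1:00pm start C → 1
2:00pm end C → 0
3:00pm start F → 1
4:30pm end F → 0
4:30pm start G → 1
6:00pm end G → 0
6:00pm start H → 1
6:00pm start I → 2
7:00pm end H → 1
7:30pm end I → 0
Peak is 2, at 12:00pm (D, E).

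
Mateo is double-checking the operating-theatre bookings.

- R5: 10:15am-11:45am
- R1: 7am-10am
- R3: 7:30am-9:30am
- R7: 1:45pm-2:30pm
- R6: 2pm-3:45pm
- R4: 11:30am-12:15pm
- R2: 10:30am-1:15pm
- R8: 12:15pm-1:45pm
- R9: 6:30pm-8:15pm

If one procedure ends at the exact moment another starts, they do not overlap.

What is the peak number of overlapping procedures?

3

Walk through starts and ends in time order (an end at T is processed before a start at T):
7am start R1 → 1
7:30am start R3 → 2
9:30am end R3 → 1
10am end R1 → 0
10:15am start R5 → 1
10:30am start R2 → 2
11:30am start R4 → 3
11:45am end R5 → 2
12:15pm end R4 → 1
12:15pm start R8 → 2
1:15pm end R2 → 1
1:45pm end R8 → 0
1:45pm start R7 → 1
2pm start R6 → 2
2:30pm end R7 → 1
3:45pm end R6 → 0
6:30pm start R9 → 1
8:15pm end R9 → 0
Peak is 3, at 11:30am (R2, R4, R5).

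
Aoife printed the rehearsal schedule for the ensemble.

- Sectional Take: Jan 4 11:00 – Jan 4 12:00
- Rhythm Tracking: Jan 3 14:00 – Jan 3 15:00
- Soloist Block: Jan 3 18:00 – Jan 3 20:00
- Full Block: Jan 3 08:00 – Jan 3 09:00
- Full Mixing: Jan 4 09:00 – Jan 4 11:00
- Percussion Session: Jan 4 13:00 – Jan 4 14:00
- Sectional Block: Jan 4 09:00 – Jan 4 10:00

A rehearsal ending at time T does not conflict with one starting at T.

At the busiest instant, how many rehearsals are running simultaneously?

Sort all start/end points and keep a running count:
Jan 3 08:00 start Full Block → 1
Jan 3 09:00 end Full Block → 0
Jan 3 14:00 start Rhythm Tracking → 1
Jan 3 15:00 end Rhythm Tracking → 0
Jan 3 18:00 start Soloist Block → 1
Jan 3 20:00 end Soloist Block → 0
Jan 4 09:00 start Full Mixing → 1
Jan 4 09:00 start Sectional Block → 2
Jan 4 10:00 end Sectional Block → 1
Jan 4 11:00 end Full Mixing → 0
Jan 4 11:00 start Sectional Take → 1
Jan 4 12:00 end Sectional Take → 0
Jan 4 13:00 start Percussion Session → 1
Jan 4 14:00 end Percussion Session → 0
Peak is 2, at Jan 4 09:00 (Full Mixing, Sectional Block).

2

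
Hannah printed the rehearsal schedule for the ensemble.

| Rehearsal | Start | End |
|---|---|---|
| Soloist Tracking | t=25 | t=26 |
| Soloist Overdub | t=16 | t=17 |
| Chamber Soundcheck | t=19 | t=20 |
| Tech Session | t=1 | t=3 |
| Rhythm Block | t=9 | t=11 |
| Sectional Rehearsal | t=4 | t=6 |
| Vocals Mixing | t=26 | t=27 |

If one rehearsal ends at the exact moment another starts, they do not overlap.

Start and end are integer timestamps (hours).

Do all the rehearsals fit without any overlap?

Yes

Check each pair: they overlap iff neither finishes before the other starts.
Sorted by start: Tech Session, Sectional Rehearsal, Rhythm Block, Soloist Overdub, Chamber Soundcheck, Soloist Tracking, Vocals Mixing.
Sectional Rehearsal starts after Tech Session ends; Tech Session is clear from here.
Rhythm Block starts after Sectional Rehearsal ends; Sectional Rehearsal is clear from here.
Soloist Overdub starts after Rhythm Block ends; Rhythm Block is clear from here.
Chamber Soundcheck starts after Soloist Overdub ends; Soloist Overdub is clear from here.
Soloist Tracking starts after Chamber Soundcheck ends; Chamber Soundcheck is clear from here.
Vocals Mixing starts exactly when Soloist Tracking ends (back-to-back, no overlap).
Every pair is clear; the schedule has no overlaps.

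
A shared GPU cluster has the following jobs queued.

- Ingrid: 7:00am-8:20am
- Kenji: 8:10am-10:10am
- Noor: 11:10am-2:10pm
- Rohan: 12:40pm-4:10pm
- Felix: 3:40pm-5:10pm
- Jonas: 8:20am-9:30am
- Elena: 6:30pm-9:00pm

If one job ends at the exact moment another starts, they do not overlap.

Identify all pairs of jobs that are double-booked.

Felix & Rohan, Ingrid & Kenji, Jonas & Kenji, Noor & Rohan

Sorted by start: Ingrid, Kenji, Jonas, Noor, Rohan, Felix, Elena.
Kenji starts before Ingrid ends → Ingrid and Kenji overlap.
Jonas starts exactly when Ingrid ends (back-to-back, no overlap); Ingrid is clear from here.
Jonas starts before Kenji ends → Kenji and Jonas overlap.
Noor starts after Kenji ends; Kenji is clear from here.
Noor starts after Jonas ends; Jonas is clear from here.
Rohan starts before Noor ends → Noor and Rohan overlap.
Felix starts after Noor ends; Noor is clear from here.
Felix starts before Rohan ends → Rohan and Felix overlap.
Elena starts after Rohan ends.
Elena starts after Felix ends.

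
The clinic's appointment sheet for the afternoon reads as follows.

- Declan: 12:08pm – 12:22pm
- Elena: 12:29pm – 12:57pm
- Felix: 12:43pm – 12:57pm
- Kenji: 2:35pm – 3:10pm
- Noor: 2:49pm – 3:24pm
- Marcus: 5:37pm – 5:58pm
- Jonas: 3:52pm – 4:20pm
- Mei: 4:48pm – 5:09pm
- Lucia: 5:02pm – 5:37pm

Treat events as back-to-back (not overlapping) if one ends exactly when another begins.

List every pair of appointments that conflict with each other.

Two intervals overlap when each starts before the other ends.
Sorted by start: Declan, Elena, Felix, Kenji, Noor, Jonas, Mei, Lucia, Marcus.
Elena starts after Declan ends — done with Declan.
Felix starts before Elena ends → Elena and Felix overlap.
Kenji starts after Elena ends — done with Elena.
Kenji starts after Felix ends — done with Felix.
Noor starts before Kenji ends → Kenji and Noor overlap.
Jonas starts after Kenji ends — done with Kenji.
Jonas starts after Noor ends — done with Noor.
Mei starts after Jonas ends — done with Jonas.
Lucia starts before Mei ends → Mei and Lucia overlap.
Marcus starts after Mei ends.
Marcus starts exactly when Lucia ends (back-to-back, no overlap).

Elena & Felix, Kenji & Noor, Lucia & Mei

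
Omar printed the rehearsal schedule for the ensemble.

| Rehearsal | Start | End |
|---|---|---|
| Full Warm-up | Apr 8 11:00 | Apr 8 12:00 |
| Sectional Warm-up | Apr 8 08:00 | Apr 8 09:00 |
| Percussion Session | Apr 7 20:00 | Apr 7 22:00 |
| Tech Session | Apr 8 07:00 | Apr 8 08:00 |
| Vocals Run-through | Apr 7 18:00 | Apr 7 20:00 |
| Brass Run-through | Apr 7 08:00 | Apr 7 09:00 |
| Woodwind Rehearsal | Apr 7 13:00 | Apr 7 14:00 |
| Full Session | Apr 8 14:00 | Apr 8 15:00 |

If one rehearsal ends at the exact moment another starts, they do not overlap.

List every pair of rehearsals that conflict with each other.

no overlapping pairs

Two intervals overlap when each starts before the other ends.
Sorted by start: Brass Run-through, Woodwind Rehearsal, Vocals Run-through, Percussion Session, Tech Session, Sectional Warm-up, Full Warm-up, Full Session.
Woodwind Rehearsal starts after Brass Run-through ends, so nothing later overlaps Brass Run-through either.
Vocals Run-through starts after Woodwind Rehearsal ends, so nothing later overlaps Woodwind Rehearsal either.
Percussion Session starts exactly when Vocals Run-through ends (back-to-back, no overlap), so nothing later overlaps Vocals Run-through either.
Tech Session starts after Percussion Session ends, so nothing later overlaps Percussion Session either.
Sectional Warm-up starts exactly when Tech Session ends (back-to-back, no overlap), so nothing later overlaps Tech Session either.
Full Warm-up starts after Sectional Warm-up ends, so nothing later overlaps Sectional Warm-up either.
Full Session starts after Full Warm-up ends.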